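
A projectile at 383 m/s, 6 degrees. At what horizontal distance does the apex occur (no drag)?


R = v0^2*sin(2*theta)/g = 383^2*sin(2*6°)/9.81 = 3108.9 m
apex_dist = R/2 = 3108.9/2 = 1554 m

1554 m


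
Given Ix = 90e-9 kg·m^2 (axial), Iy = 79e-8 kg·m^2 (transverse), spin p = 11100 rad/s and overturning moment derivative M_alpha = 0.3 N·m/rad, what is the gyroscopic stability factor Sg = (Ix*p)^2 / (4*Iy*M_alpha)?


Sg = Ix^2 * p^2 / (4 * Iy * M_alpha) = (90e-9)^2 * 11100^2 / (4 * 79e-8 * 0.3) = 1.053

1.053


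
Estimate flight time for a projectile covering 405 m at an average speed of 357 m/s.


t = d/v = 405/357 = 1.134 s

1.134 s


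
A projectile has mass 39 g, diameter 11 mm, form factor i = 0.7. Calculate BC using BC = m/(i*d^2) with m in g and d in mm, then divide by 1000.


BC = m/(i*d^2*1000) = 39/(0.7 * 11^2 * 1000) = 0.0004604

0.0004604


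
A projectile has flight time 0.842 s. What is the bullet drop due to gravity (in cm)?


drop = 0.5*g*t^2 = 0.5*9.81*0.842^2 = 3.47747 m ≈ 347.7 cm

347.7 cm


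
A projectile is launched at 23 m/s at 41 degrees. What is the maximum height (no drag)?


H = (v0*sin(theta))^2 / (2g) = (23*sin(41°))^2 / (2*9.81) = 11.6 m

11.6 m


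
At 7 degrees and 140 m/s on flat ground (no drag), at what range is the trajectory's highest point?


R = v0^2*sin(2*theta)/g = 140^2*sin(2*7°)/9.81 = 483.351 m
apex_dist = R/2 = 483.351/2 = 241.7 m

241.7 m


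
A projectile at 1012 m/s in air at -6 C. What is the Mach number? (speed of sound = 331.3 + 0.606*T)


a = 331.3 + 0.606*(-6) = 327.664 m/s
M = v/a = 1012/327.664 = 3.089

3.089


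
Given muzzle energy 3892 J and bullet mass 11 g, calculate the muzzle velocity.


v = sqrt(2*E/m) = sqrt(2*3892/0.011) = 841.2 m/s

841.2 m/s


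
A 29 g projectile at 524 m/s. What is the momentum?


p = m*v = 0.029*524 = 15.2 kg·m/s

15.2 kg·m/s


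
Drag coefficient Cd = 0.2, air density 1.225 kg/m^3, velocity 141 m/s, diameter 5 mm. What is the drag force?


A = pi*(d/2)^2 = pi*(5/2000)^2 = 1.96350e-05 m^2
Fd = 0.5*Cd*rho*A*v^2 = 0.5*0.2*1.225*1.96350e-05*141^2 = 0.04782 N

0.04782 N


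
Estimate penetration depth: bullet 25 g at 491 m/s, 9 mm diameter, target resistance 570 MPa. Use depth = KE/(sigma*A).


A = pi*(d/2)^2 = pi*(9/2)^2 = 63.6173 mm^2
E = 0.5*m*v^2 = 0.5*0.025*491^2 = 3013.51 J
depth = E/(sigma*A) = 3013.51 J / (570 MPa * 63.6173 mm^2) = 3013.51/(570 * 63.6173) m = 0.0831043 m ≈ 83.1 mm

83.1 mm


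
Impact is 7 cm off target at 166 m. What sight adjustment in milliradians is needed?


1 mrad subtends 1 cm per 10 m of range, so adj = error_cm / (dist_m / 10) = 7 / (166/10) = 0.4217 mrad

0.4217 mrad


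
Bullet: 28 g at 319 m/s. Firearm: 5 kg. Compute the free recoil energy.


v_r = m_p*v_p/m_gun = 0.028*319/5 = 1.7864 m/s, E_r = 0.5*m_gun*v_r^2 = 0.5*5*1.7864^2 = 7.978 J

7.978 J


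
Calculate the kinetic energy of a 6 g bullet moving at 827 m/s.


E = 0.5*m*v^2 = 0.5*0.006*827^2 = 2052 J

2052 J


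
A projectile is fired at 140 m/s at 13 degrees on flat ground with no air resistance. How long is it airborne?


T = 2*v0*sin(theta)/g = 2*140*sin(13°)/9.81 = 6.421 s

6.421 s


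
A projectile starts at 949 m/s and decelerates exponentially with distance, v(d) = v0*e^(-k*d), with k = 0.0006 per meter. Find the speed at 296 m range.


v = v0*exp(-k*d) = 949*exp(-0.0006*296) = 794.6 m/s

794.6 m/s


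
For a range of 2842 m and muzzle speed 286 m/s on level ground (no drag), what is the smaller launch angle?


sin(2*theta) = R*g/v0^2 = 2842*9.81/286^2 = 0.340848, theta = arcsin(0.340848)/2 = 9.964°

9.964 degrees


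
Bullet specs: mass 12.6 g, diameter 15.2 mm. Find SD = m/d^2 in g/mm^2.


SD = m/d^2 = 12.6/15.2^2 = 0.05454 g/mm^2

0.05454 g/mm^2


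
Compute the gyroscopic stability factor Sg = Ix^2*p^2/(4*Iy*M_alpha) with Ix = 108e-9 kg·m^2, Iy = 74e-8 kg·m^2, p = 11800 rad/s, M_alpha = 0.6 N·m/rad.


Sg = Ix^2 * p^2 / (4 * Iy * M_alpha) = (108e-9)^2 * 11800^2 / (4 * 74e-8 * 0.6) = 0.9145

0.9145


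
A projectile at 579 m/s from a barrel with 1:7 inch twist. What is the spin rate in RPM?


twist_m = 7*0.0254 = 0.1778 m
spin = v/twist = 579/0.1778 = 3256.468 rev/s
RPM = spin*60 = 3256.468*60 ≈ 195388 RPM

195388 RPM


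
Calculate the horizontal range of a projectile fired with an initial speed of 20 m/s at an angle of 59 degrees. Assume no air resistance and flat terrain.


R = v0^2 * sin(2*theta) / g = 20^2 * sin(2*59°) / 9.81 = 36 m

36 m


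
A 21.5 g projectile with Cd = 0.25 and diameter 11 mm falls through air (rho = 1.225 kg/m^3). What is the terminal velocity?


A = pi*(d/2)^2 = pi*(11/2000)^2 = 9.50332e-05 m^2
vt = sqrt(2mg/(Cd*rho*A)) = sqrt(2*0.0215*9.81/(0.25 * 1.225 * 9.50332e-05)) = 120.4 m/s

120.4 m/s


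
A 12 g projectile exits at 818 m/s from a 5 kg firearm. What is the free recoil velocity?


v_recoil = m_p * v_p / m_gun = 0.012 * 818 / 5 = 1.963 m/s

1.963 m/s


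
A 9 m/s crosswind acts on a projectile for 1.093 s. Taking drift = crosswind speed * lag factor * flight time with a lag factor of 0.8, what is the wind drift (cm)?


drift = v_wind * lag * t = 9 * 0.8 * 1.093 = 7.8696 m ≈ 787 cm

787 cm


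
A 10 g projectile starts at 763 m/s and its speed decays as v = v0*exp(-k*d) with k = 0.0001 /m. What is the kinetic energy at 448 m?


v = v0*exp(-k*d) = 763*exp(-0.0001*448) = 729.572 m/s
E = 0.5*m*v^2 = 0.5*0.01*729.572^2 = 2661 J

2661 J


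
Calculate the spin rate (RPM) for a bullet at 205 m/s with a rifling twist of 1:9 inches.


twist_m = 9*0.0254 = 0.2286 m
spin = v/twist = 205/0.2286 = 896.7629 rev/s
RPM = spin*60 = 896.7629*60 ≈ 53806 RPM

53806 RPM


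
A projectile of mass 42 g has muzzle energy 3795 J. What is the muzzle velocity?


v = sqrt(2*E/m) = sqrt(2*3795/0.042) = 425.1 m/s

425.1 m/s


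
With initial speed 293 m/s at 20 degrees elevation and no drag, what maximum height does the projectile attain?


H = (v0*sin(theta))^2 / (2g) = (293*sin(20°))^2 / (2*9.81) = 511.8 m

511.8 m


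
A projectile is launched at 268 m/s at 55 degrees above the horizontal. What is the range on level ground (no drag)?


R = v0^2 * sin(2*theta) / g = 268^2 * sin(2*55°) / 9.81 = 6880 m

6880 m


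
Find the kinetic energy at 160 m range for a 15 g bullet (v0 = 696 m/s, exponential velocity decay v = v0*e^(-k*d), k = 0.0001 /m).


v = v0*exp(-k*d) = 696*exp(-0.0001*160) = 684.953 m/s
E = 0.5*m*v^2 = 0.5*0.015*684.953^2 = 3519 J

3519 J


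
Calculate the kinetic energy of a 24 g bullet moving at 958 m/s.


E = 0.5*m*v^2 = 0.5*0.024*958^2 = 11013 J

11013 J


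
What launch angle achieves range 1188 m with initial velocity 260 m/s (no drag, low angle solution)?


sin(2*theta) = R*g/v0^2 = 1188*9.81/260^2 = 0.172401, theta = arcsin(0.172401)/2 = 4.964°

4.964 degrees


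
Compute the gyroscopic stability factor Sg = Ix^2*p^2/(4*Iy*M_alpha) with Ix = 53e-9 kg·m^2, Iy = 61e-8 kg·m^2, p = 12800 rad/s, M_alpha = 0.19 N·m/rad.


Sg = Ix^2 * p^2 / (4 * Iy * M_alpha) = (53e-9)^2 * 12800^2 / (4 * 61e-8 * 0.19) = 0.9927

0.9927


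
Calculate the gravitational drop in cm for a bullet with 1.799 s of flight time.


drop = 0.5*g*t^2 = 0.5*9.81*1.799^2 = 15.8745 m ≈ 1587 cm

1587 cm


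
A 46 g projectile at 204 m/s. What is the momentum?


p = m*v = 0.046*204 = 9.384 kg·m/s

9.384 kg·m/s


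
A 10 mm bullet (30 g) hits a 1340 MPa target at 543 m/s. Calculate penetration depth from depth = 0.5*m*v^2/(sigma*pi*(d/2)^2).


A = pi*(d/2)^2 = pi*(10/2)^2 = 78.5398 mm^2
E = 0.5*m*v^2 = 0.5*0.03*543^2 = 4422.73 J
depth = E/(sigma*A) = 4422.73 J / (1340 MPa * 78.5398 mm^2) = 4422.73/(1340 * 78.5398) m = 0.0420239 m ≈ 42.02 mm

42.02 mm


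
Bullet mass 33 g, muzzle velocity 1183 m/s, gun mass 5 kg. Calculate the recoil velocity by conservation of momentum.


v_recoil = m_p * v_p / m_gun = 0.033 * 1183 / 5 = 7.808 m/s

7.808 m/s


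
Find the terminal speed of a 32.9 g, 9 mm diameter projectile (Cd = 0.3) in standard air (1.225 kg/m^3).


A = pi*(d/2)^2 = pi*(9/2000)^2 = 6.36173e-05 m^2
vt = sqrt(2mg/(Cd*rho*A)) = sqrt(2*0.0329*9.81/(0.3 * 1.225 * 6.36173e-05)) = 166.2 m/s

166.2 m/s


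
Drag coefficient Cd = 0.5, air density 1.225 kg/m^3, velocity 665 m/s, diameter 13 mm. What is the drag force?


A = pi*(d/2)^2 = pi*(13/2000)^2 = 1.32732e-04 m^2
Fd = 0.5*Cd*rho*A*v^2 = 0.5*0.5*1.225*1.32732e-04*665^2 = 17.98 N

17.98 N


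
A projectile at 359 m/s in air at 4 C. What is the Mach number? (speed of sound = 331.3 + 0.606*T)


a = 331.3 + 0.606*(4) = 333.724 m/s
M = v/a = 359/333.724 = 1.076

1.076


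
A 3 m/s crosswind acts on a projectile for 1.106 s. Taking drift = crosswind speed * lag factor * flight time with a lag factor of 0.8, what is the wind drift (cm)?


drift = v_wind * lag * t = 3 * 0.8 * 1.106 = 2.6544 m ≈ 265.4 cm

265.4 cm


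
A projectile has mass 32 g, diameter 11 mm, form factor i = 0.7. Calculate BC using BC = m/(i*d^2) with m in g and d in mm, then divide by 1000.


BC = m/(i*d^2*1000) = 32/(0.7 * 11^2 * 1000) = 0.0003778

0.0003778


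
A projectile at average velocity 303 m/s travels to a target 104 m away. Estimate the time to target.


t = d/v = 104/303 = 0.3432 s

0.3432 s


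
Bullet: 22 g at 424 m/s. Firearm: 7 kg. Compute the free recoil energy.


v_r = m_p*v_p/m_gun = 0.022*424/7 = 1.33257 m/s, E_r = 0.5*m_gun*v_r^2 = 0.5*7*1.33257^2 = 6.215 J

6.215 J


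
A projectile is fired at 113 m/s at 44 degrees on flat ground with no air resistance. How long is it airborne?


T = 2*v0*sin(theta)/g = 2*113*sin(44°)/9.81 = 16 s

16 s


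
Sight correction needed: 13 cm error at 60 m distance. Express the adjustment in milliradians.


1 mrad subtends 1 cm per 10 m of range, so adj = error_cm / (dist_m / 10) = 13 / (60/10) = 2.167 mrad

2.167 mrad


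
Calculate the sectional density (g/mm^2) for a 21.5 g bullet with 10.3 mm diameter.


SD = m/d^2 = 21.5/10.3^2 = 0.2027 g/mm^2

0.2027 g/mm^2


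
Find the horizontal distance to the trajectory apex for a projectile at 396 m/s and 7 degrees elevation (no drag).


R = v0^2*sin(2*theta)/g = 396^2*sin(2*7°)/9.81 = 3867.2 m
apex_dist = R/2 = 3867.2/2 = 1934 m

1934 m


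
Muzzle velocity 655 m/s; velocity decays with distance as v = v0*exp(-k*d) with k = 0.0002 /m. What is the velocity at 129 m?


v = v0*exp(-k*d) = 655*exp(-0.0002*129) = 638.3 m/s

638.3 m/s


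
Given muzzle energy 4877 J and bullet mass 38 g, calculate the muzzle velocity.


v = sqrt(2*E/m) = sqrt(2*4877/0.038) = 506.6 m/s

506.6 m/s


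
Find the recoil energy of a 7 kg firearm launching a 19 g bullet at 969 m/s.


v_r = m_p*v_p/m_gun = 0.019*969/7 = 2.63014 m/s, E_r = 0.5*m_gun*v_r^2 = 0.5*7*2.63014^2 = 24.21 J

24.21 J


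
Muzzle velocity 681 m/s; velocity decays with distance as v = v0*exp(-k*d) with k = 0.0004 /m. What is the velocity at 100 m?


v = v0*exp(-k*d) = 681*exp(-0.0004*100) = 654.3 m/s

654.3 m/s


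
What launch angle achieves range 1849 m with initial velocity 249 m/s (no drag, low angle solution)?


sin(2*theta) = R*g/v0^2 = 1849*9.81/249^2 = 0.292555, theta = arcsin(0.292555)/2 = 8.505°

8.505 degrees


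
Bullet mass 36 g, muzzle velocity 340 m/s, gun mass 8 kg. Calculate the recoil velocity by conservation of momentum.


v_recoil = m_p * v_p / m_gun = 0.036 * 340 / 8 = 1.53 m/s

1.53 m/s


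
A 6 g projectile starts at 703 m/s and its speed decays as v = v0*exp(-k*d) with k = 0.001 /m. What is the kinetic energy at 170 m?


v = v0*exp(-k*d) = 703*exp(-0.001*170) = 593.096 m/s
E = 0.5*m*v^2 = 0.5*0.006*593.096^2 = 1055 J

1055 J


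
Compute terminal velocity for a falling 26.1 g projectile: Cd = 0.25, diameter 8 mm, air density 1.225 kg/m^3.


A = pi*(d/2)^2 = pi*(8/2000)^2 = 5.02655e-05 m^2
vt = sqrt(2mg/(Cd*rho*A)) = sqrt(2*0.0261*9.81/(0.25 * 1.225 * 5.02655e-05)) = 182.4 m/s

182.4 m/s


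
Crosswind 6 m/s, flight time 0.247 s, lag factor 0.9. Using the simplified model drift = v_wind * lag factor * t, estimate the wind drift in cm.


drift = v_wind * lag * t = 6 * 0.9 * 0.247 = 1.3338 m ≈ 133.4 cm

133.4 cm


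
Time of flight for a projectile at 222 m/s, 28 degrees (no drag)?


T = 2*v0*sin(theta)/g = 2*222*sin(28°)/9.81 = 21.25 s

21.25 s


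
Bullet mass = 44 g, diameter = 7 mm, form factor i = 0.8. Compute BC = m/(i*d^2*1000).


BC = m/(i*d^2*1000) = 44/(0.8 * 7^2 * 1000) = 0.001122

0.001122


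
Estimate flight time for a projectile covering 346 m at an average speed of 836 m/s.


t = d/v = 346/836 = 0.4139 s

0.4139 s


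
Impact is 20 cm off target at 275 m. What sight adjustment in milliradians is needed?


1 mrad subtends 1 cm per 10 m of range, so adj = error_cm / (dist_m / 10) = 20 / (275/10) = 0.7273 mrad

0.7273 mrad


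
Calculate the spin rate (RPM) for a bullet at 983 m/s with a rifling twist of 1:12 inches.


twist_m = 12*0.0254 = 0.3048 m
spin = v/twist = 983/0.3048 = 3225.066 rev/s
RPM = spin*60 = 3225.066*60 ≈ 193504 RPM

193504 RPM


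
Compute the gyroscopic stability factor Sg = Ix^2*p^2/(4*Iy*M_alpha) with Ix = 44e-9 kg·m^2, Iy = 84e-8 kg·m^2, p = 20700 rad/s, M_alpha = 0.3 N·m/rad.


Sg = Ix^2 * p^2 / (4 * Iy * M_alpha) = (44e-9)^2 * 20700^2 / (4 * 84e-8 * 0.3) = 0.823

0.823


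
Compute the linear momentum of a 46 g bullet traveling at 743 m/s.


p = m*v = 0.046*743 = 34.18 kg·m/s

34.18 kg·m/s


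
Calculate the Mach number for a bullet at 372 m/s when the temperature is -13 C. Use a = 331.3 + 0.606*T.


a = 331.3 + 0.606*(-13) = 323.422 m/s
M = v/a = 372/323.422 = 1.15

1.15


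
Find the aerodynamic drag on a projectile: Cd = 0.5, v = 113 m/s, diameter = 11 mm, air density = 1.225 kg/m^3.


A = pi*(d/2)^2 = pi*(11/2000)^2 = 9.50332e-05 m^2
Fd = 0.5*Cd*rho*A*v^2 = 0.5*0.5*1.225*9.50332e-05*113^2 = 0.3716 N

0.3716 N


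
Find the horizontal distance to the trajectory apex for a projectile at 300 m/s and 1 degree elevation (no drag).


R = v0^2*sin(2*theta)/g = 300^2*sin(2*1°)/9.81 = 320.179 m
apex_dist = R/2 = 320.179/2 = 160.1 m

160.1 m


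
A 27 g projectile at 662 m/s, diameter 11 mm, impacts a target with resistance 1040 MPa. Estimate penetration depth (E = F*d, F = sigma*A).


A = pi*(d/2)^2 = pi*(11/2)^2 = 95.0332 mm^2
E = 0.5*m*v^2 = 0.5*0.027*662^2 = 5916.29 J
depth = E/(sigma*A) = 5916.29 J / (1040 MPa * 95.0332 mm^2) = 5916.29/(1040 * 95.0332) m = 0.0598606 m ≈ 59.86 mm

59.86 mm


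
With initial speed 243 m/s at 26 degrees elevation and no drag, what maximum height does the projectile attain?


H = (v0*sin(theta))^2 / (2g) = (243*sin(26°))^2 / (2*9.81) = 578.4 m

578.4 m


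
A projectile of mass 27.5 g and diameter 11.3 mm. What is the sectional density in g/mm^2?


SD = m/d^2 = 27.5/11.3^2 = 0.2154 g/mm^2

0.2154 g/mm^2


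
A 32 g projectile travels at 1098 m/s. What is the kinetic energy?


E = 0.5*m*v^2 = 0.5*0.032*1098^2 = 19290 J

19290 J


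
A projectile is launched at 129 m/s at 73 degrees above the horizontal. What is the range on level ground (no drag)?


R = v0^2 * sin(2*theta) / g = 129^2 * sin(2*73°) / 9.81 = 948.6 m

948.6 m


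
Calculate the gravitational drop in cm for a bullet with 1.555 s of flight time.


drop = 0.5*g*t^2 = 0.5*9.81*1.555^2 = 11.8604 m ≈ 1186 cm

1186 cm


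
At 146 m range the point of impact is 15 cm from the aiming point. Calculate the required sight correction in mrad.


1 mrad subtends 1 cm per 10 m of range, so adj = error_cm / (dist_m / 10) = 15 / (146/10) = 1.027 mrad

1.027 mrad


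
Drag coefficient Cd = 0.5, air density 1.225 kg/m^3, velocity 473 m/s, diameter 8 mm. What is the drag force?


A = pi*(d/2)^2 = pi*(8/2000)^2 = 5.02655e-05 m^2
Fd = 0.5*Cd*rho*A*v^2 = 0.5*0.5*1.225*5.02655e-05*473^2 = 3.444 N

3.444 N


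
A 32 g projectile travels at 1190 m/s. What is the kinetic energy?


E = 0.5*m*v^2 = 0.5*0.032*1190^2 = 22658 J

22658 J


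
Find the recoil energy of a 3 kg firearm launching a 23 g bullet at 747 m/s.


v_r = m_p*v_p/m_gun = 0.023*747/3 = 5.727 m/s, E_r = 0.5*m_gun*v_r^2 = 0.5*3*5.727^2 = 49.2 J

49.2 J


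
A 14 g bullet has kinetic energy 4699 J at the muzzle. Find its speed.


v = sqrt(2*E/m) = sqrt(2*4699/0.014) = 819.3 m/s

819.3 m/s


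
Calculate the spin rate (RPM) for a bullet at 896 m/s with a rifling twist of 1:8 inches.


twist_m = 8*0.0254 = 0.2032 m
spin = v/twist = 896/0.2032 = 4409.449 rev/s
RPM = spin*60 = 4409.449*60 ≈ 264567 RPM

264567 RPM


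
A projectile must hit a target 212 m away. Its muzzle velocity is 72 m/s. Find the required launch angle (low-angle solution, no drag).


sin(2*theta) = R*g/v0^2 = 212*9.81/72^2 = 0.401181, theta = arcsin(0.401181)/2 = 11.83°

11.83 degrees


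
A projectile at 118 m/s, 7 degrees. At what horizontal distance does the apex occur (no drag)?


R = v0^2*sin(2*theta)/g = 118^2*sin(2*7°)/9.81 = 343.376 m
apex_dist = R/2 = 343.376/2 = 171.7 m

171.7 m


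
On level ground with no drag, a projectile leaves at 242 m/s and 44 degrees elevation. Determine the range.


R = v0^2 * sin(2*theta) / g = 242^2 * sin(2*44°) / 9.81 = 5966 m

5966 m


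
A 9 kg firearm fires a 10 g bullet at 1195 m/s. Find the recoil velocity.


v_recoil = m_p * v_p / m_gun = 0.01 * 1195 / 9 = 1.328 m/s

1.328 m/s


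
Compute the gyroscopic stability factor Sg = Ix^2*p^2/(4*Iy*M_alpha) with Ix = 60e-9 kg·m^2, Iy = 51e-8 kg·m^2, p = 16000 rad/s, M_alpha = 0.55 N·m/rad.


Sg = Ix^2 * p^2 / (4 * Iy * M_alpha) = (60e-9)^2 * 16000^2 / (4 * 51e-8 * 0.55) = 0.8214

0.8214


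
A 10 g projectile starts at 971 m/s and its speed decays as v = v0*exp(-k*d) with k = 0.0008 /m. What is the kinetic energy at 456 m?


v = v0*exp(-k*d) = 971*exp(-0.0008*456) = 674.2 m/s
E = 0.5*m*v^2 = 0.5*0.01*674.2^2 = 2273 J

2273 J


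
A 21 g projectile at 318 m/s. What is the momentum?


p = m*v = 0.021*318 = 6.678 kg·m/s

6.678 kg·m/s


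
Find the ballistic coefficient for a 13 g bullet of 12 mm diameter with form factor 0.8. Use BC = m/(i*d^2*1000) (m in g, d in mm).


BC = m/(i*d^2*1000) = 13/(0.8 * 12^2 * 1000) = 0.0001128

0.0001128


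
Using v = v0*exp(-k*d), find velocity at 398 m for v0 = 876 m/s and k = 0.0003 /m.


v = v0*exp(-k*d) = 876*exp(-0.0003*398) = 777.4 m/s

777.4 m/s


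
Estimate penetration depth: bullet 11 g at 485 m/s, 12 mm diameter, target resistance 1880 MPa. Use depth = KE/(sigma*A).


A = pi*(d/2)^2 = pi*(12/2)^2 = 113.097 mm^2
E = 0.5*m*v^2 = 0.5*0.011*485^2 = 1293.74 J
depth = E/(sigma*A) = 1293.74 J / (1880 MPa * 113.097 mm^2) = 1293.74/(1880 * 113.097) m = 0.00608465 m ≈ 6.085 mm

6.085 mm


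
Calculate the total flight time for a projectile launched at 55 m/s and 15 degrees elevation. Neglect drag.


T = 2*v0*sin(theta)/g = 2*55*sin(15°)/9.81 = 2.902 s

2.902 s


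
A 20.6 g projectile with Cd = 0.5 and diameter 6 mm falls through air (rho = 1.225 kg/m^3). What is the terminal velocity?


A = pi*(d/2)^2 = pi*(6/2000)^2 = 2.82743e-05 m^2
vt = sqrt(2mg/(Cd*rho*A)) = sqrt(2*0.0206*9.81/(0.5 * 1.225 * 2.82743e-05)) = 152.8 m/s

152.8 m/s


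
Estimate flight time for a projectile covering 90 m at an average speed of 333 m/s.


t = d/v = 90/333 = 0.2703 s

0.2703 s


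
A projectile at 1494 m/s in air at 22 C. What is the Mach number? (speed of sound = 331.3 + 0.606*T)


a = 331.3 + 0.606*(22) = 344.632 m/s
M = v/a = 1494/344.632 = 4.335

4.335


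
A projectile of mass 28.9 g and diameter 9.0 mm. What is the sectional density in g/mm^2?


SD = m/d^2 = 28.9/9.0^2 = 0.3568 g/mm^2

0.3568 g/mm^2


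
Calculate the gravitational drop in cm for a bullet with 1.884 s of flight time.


drop = 0.5*g*t^2 = 0.5*9.81*1.884^2 = 17.4101 m ≈ 1741 cm

1741 cm


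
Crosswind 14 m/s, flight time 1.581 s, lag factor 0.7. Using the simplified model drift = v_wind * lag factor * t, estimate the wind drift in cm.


drift = v_wind * lag * t = 14 * 0.7 * 1.581 = 15.4938 m ≈ 1549 cm

1549 cm


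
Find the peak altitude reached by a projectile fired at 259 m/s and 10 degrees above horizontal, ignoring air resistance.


H = (v0*sin(theta))^2 / (2g) = (259*sin(10°))^2 / (2*9.81) = 103.1 m

103.1 m


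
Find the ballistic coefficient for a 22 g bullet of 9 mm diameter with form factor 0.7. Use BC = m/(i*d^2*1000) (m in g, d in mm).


BC = m/(i*d^2*1000) = 22/(0.7 * 9^2 * 1000) = 0.000388

0.000388


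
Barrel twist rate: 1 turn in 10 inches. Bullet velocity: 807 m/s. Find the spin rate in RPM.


twist_m = 10*0.0254 = 0.254 m
spin = v/twist = 807/0.254 = 3177.165 rev/s
RPM = spin*60 = 3177.165*60 ≈ 190630 RPM

190630 RPM


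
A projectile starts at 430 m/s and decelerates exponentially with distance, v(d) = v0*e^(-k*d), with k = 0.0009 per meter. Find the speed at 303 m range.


v = v0*exp(-k*d) = 430*exp(-0.0009*303) = 327.4 m/s

327.4 m/s


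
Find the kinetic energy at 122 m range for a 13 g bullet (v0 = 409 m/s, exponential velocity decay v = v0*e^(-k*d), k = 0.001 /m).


v = v0*exp(-k*d) = 409*exp(-0.001*122) = 362.026 m/s
E = 0.5*m*v^2 = 0.5*0.013*362.026^2 = 851.9 J

851.9 J


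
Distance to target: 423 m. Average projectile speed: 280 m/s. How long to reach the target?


t = d/v = 423/280 = 1.511 s

1.511 s


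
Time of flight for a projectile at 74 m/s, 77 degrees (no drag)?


T = 2*v0*sin(theta)/g = 2*74*sin(77°)/9.81 = 14.7 s

14.7 s


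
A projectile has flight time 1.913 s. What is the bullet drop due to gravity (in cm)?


drop = 0.5*g*t^2 = 0.5*9.81*1.913^2 = 17.9502 m ≈ 1795 cm

1795 cm


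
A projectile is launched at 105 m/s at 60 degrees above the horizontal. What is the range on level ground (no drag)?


R = v0^2 * sin(2*theta) / g = 105^2 * sin(2*60°) / 9.81 = 973.3 m

973.3 m


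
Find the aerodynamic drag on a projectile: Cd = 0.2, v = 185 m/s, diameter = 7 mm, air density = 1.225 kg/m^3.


A = pi*(d/2)^2 = pi*(7/2000)^2 = 3.84845e-05 m^2
Fd = 0.5*Cd*rho*A*v^2 = 0.5*0.2*1.225*3.84845e-05*185^2 = 0.1613 N

0.1613 N


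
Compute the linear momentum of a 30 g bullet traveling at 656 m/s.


p = m*v = 0.03*656 = 19.68 kg·m/s

19.68 kg·m/s


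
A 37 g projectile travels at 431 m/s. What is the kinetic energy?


E = 0.5*m*v^2 = 0.5*0.037*431^2 = 3437 J

3437 J


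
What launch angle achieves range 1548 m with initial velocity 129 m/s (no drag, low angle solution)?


sin(2*theta) = R*g/v0^2 = 1548*9.81/129^2 = 0.912558, theta = arcsin(0.912558)/2 = 32.93°

32.93 degrees


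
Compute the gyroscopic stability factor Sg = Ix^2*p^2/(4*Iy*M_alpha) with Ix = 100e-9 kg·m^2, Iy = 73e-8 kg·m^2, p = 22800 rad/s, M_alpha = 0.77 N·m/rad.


Sg = Ix^2 * p^2 / (4 * Iy * M_alpha) = (100e-9)^2 * 22800^2 / (4 * 73e-8 * 0.77) = 2.312

2.312


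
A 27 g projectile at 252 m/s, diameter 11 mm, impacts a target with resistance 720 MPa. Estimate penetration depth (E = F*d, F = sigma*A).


A = pi*(d/2)^2 = pi*(11/2)^2 = 95.0332 mm^2
E = 0.5*m*v^2 = 0.5*0.027*252^2 = 857.304 J
depth = E/(sigma*A) = 857.304 J / (720 MPa * 95.0332 mm^2) = 857.304/(720 * 95.0332) m = 0.0125293 m ≈ 12.53 mm

12.53 mm


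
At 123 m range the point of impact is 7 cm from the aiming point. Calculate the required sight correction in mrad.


1 mrad subtends 1 cm per 10 m of range, so adj = error_cm / (dist_m / 10) = 7 / (123/10) = 0.5691 mrad

0.5691 mrad


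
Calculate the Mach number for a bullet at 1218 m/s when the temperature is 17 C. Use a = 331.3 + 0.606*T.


a = 331.3 + 0.606*(17) = 341.602 m/s
M = v/a = 1218/341.602 = 3.566

3.566


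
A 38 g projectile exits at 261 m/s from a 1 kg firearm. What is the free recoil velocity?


v_recoil = m_p * v_p / m_gun = 0.038 * 261 / 1 = 9.918 m/s

9.918 m/s


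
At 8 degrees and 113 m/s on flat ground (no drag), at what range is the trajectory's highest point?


R = v0^2*sin(2*theta)/g = 113^2*sin(2*8°)/9.81 = 358.778 m
apex_dist = R/2 = 358.778/2 = 179.4 m

179.4 m


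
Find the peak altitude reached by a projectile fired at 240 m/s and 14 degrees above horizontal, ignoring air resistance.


H = (v0*sin(theta))^2 / (2g) = (240*sin(14°))^2 / (2*9.81) = 171.8 m

171.8 m


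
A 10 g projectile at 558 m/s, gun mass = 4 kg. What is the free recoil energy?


v_r = m_p*v_p/m_gun = 0.01*558/4 = 1.395 m/s, E_r = 0.5*m_gun*v_r^2 = 0.5*4*1.395^2 = 3.892 J

3.892 J


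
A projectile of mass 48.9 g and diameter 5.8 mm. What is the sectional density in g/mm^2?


SD = m/d^2 = 48.9/5.8^2 = 1.454 g/mm^2

1.454 g/mm^2


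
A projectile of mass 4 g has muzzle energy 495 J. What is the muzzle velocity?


v = sqrt(2*E/m) = sqrt(2*495/0.004) = 497.5 m/s

497.5 m/s


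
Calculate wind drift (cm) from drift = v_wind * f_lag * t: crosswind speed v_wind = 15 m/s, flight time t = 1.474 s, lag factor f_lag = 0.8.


drift = v_wind * lag * t = 15 * 0.8 * 1.474 = 17.688 m ≈ 1769 cm

1769 cm


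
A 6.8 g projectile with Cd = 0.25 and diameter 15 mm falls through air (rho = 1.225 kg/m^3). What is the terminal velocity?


A = pi*(d/2)^2 = pi*(15/2000)^2 = 1.76715e-04 m^2
vt = sqrt(2mg/(Cd*rho*A)) = sqrt(2*0.0068*9.81/(0.25 * 1.225 * 1.76715e-04)) = 49.65 m/s

49.65 m/s


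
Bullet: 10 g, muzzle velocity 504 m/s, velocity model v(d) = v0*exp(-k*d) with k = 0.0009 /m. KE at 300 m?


v = v0*exp(-k*d) = 504*exp(-0.0009*300) = 384.743 m/s
E = 0.5*m*v^2 = 0.5*0.01*384.743^2 = 740.1 J

740.1 J


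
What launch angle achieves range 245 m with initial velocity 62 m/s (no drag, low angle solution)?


sin(2*theta) = R*g/v0^2 = 245*9.81/62^2 = 0.625247, theta = arcsin(0.625247)/2 = 19.35°

19.35 degrees


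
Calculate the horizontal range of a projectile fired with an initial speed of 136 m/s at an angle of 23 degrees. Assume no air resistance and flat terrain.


R = v0^2 * sin(2*theta) / g = 136^2 * sin(2*23°) / 9.81 = 1356 m

1356 m


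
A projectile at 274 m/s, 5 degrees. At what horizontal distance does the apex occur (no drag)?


R = v0^2*sin(2*theta)/g = 274^2*sin(2*5°)/9.81 = 1328.93 m
apex_dist = R/2 = 1328.93/2 = 664.5 m

664.5 m


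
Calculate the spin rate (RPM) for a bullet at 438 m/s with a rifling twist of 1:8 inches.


twist_m = 8*0.0254 = 0.2032 m
spin = v/twist = 438/0.2032 = 2155.512 rev/s
RPM = spin*60 = 2155.512*60 ≈ 129331 RPM

129331 RPM


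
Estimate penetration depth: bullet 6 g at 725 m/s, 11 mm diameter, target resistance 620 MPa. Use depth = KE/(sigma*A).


A = pi*(d/2)^2 = pi*(11/2)^2 = 95.0332 mm^2
E = 0.5*m*v^2 = 0.5*0.006*725^2 = 1576.88 J
depth = E/(sigma*A) = 1576.88 J / (620 MPa * 95.0332 mm^2) = 1576.88/(620 * 95.0332) m = 0.0267627 m ≈ 26.76 mm

26.76 mm


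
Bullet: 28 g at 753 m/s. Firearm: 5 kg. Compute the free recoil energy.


v_r = m_p*v_p/m_gun = 0.028*753/5 = 4.2168 m/s, E_r = 0.5*m_gun*v_r^2 = 0.5*5*4.2168^2 = 44.45 J

44.45 J


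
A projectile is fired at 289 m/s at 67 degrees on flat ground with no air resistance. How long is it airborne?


T = 2*v0*sin(theta)/g = 2*289*sin(67°)/9.81 = 54.24 s

54.24 s


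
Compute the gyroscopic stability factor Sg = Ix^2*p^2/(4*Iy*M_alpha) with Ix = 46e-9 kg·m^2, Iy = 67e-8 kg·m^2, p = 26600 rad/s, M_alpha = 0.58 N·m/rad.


Sg = Ix^2 * p^2 / (4 * Iy * M_alpha) = (46e-9)^2 * 26600^2 / (4 * 67e-8 * 0.58) = 0.9632

0.9632


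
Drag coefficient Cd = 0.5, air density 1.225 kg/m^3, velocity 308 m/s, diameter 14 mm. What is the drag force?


A = pi*(d/2)^2 = pi*(14/2000)^2 = 1.53938e-04 m^2
Fd = 0.5*Cd*rho*A*v^2 = 0.5*0.5*1.225*1.53938e-04*308^2 = 4.472 N

4.472 N


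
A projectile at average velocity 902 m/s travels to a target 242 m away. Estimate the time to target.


t = d/v = 242/902 = 0.2683 s

0.2683 s


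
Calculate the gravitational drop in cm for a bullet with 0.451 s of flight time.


drop = 0.5*g*t^2 = 0.5*9.81*0.451^2 = 0.997682 m ≈ 99.77 cm

99.77 cm


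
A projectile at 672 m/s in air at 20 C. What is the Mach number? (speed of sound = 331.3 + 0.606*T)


a = 331.3 + 0.606*(20) = 343.42 m/s
M = v/a = 672/343.42 = 1.957

1.957


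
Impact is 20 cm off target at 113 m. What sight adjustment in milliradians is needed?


1 mrad subtends 1 cm per 10 m of range, so adj = error_cm / (dist_m / 10) = 20 / (113/10) = 1.77 mrad

1.77 mrad


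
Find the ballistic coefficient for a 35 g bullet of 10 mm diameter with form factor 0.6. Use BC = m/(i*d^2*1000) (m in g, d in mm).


BC = m/(i*d^2*1000) = 35/(0.6 * 10^2 * 1000) = 0.0005833

0.0005833


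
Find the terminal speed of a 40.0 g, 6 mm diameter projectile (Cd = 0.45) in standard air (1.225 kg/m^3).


A = pi*(d/2)^2 = pi*(6/2000)^2 = 2.82743e-05 m^2
vt = sqrt(2mg/(Cd*rho*A)) = sqrt(2*0.04*9.81/(0.45 * 1.225 * 2.82743e-05)) = 224.4 m/s

224.4 m/s


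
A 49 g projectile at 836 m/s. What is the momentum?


p = m*v = 0.049*836 = 40.96 kg·m/s

40.96 kg·m/s


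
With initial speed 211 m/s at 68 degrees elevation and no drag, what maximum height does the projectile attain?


H = (v0*sin(theta))^2 / (2g) = (211*sin(68°))^2 / (2*9.81) = 1951 m

1951 m


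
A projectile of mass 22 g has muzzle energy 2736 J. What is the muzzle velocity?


v = sqrt(2*E/m) = sqrt(2*2736/0.022) = 498.7 m/s

498.7 m/s


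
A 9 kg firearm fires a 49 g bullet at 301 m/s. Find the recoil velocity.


v_recoil = m_p * v_p / m_gun = 0.049 * 301 / 9 = 1.639 m/s

1.639 m/s


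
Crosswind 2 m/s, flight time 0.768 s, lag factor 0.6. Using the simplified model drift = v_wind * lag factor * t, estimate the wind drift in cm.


drift = v_wind * lag * t = 2 * 0.6 * 0.768 = 0.9216 m ≈ 92.16 cm

92.16 cm


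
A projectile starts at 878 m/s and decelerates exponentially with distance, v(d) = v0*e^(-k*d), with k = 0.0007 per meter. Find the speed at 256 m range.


v = v0*exp(-k*d) = 878*exp(-0.0007*256) = 734 m/s

734 m/s


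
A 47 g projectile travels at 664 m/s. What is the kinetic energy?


E = 0.5*m*v^2 = 0.5*0.047*664^2 = 10361 J

10361 J


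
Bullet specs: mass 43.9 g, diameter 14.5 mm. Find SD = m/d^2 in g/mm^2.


SD = m/d^2 = 43.9/14.5^2 = 0.2088 g/mm^2

0.2088 g/mm^2


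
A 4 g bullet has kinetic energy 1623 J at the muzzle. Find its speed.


v = sqrt(2*E/m) = sqrt(2*1623/0.004) = 900.8 m/s

900.8 m/s


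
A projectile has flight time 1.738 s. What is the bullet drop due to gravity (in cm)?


drop = 0.5*g*t^2 = 0.5*9.81*1.738^2 = 14.8163 m ≈ 1482 cm

1482 cm


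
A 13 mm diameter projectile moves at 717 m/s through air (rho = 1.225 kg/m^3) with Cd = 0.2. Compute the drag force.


A = pi*(d/2)^2 = pi*(13/2000)^2 = 1.32732e-04 m^2
Fd = 0.5*Cd*rho*A*v^2 = 0.5*0.2*1.225*1.32732e-04*717^2 = 8.359 N

8.359 N


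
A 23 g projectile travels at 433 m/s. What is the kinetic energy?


E = 0.5*m*v^2 = 0.5*0.023*433^2 = 2156 J

2156 J


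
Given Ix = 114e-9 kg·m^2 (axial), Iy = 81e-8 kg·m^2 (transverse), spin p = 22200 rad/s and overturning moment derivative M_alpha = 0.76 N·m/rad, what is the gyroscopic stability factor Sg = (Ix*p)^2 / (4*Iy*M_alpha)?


Sg = Ix^2 * p^2 / (4 * Iy * M_alpha) = (114e-9)^2 * 22200^2 / (4 * 81e-8 * 0.76) = 2.601

2.601


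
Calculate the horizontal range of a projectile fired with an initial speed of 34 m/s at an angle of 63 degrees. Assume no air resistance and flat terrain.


R = v0^2 * sin(2*theta) / g = 34^2 * sin(2*63°) / 9.81 = 95.33 m

95.33 m


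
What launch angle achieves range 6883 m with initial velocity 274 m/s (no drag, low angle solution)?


sin(2*theta) = R*g/v0^2 = 6883*9.81/274^2 = 0.899385, theta = arcsin(0.899385)/2 = 32.04°

32.04 degrees


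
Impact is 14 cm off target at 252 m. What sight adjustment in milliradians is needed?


1 mrad subtends 1 cm per 10 m of range, so adj = error_cm / (dist_m / 10) = 14 / (252/10) = 0.5556 mrad

0.5556 mrad


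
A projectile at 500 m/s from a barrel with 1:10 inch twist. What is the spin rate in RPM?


twist_m = 10*0.0254 = 0.254 m
spin = v/twist = 500/0.254 = 1968.504 rev/s
RPM = spin*60 = 1968.504*60 ≈ 118110 RPM

118110 RPM


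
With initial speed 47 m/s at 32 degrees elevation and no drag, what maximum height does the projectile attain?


H = (v0*sin(theta))^2 / (2g) = (47*sin(32°))^2 / (2*9.81) = 31.62 m

31.62 m


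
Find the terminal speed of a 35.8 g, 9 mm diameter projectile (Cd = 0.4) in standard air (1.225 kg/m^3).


A = pi*(d/2)^2 = pi*(9/2000)^2 = 6.36173e-05 m^2
vt = sqrt(2mg/(Cd*rho*A)) = sqrt(2*0.0358*9.81/(0.4 * 1.225 * 6.36173e-05)) = 150.1 m/s

150.1 m/s


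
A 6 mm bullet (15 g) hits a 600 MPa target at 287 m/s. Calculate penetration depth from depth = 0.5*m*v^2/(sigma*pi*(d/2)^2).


A = pi*(d/2)^2 = pi*(6/2)^2 = 28.2743 mm^2
E = 0.5*m*v^2 = 0.5*0.015*287^2 = 617.767 J
depth = E/(sigma*A) = 617.767 J / (600 MPa * 28.2743 mm^2) = 617.767/(600 * 28.2743) m = 0.0364151 m ≈ 36.42 mm

36.42 mm


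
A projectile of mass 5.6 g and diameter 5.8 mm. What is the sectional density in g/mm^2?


SD = m/d^2 = 5.6/5.8^2 = 0.1665 g/mm^2

0.1665 g/mm^2


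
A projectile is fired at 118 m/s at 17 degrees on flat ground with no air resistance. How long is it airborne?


T = 2*v0*sin(theta)/g = 2*118*sin(17°)/9.81 = 7.034 s

7.034 s


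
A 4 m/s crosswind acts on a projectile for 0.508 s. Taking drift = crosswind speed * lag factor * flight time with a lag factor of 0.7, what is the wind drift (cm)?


drift = v_wind * lag * t = 4 * 0.7 * 0.508 = 1.4224 m ≈ 142.2 cm

142.2 cm


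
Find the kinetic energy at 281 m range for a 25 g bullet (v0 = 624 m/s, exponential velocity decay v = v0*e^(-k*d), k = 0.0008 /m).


v = v0*exp(-k*d) = 624*exp(-0.0008*281) = 498.374 m/s
E = 0.5*m*v^2 = 0.5*0.025*498.374^2 = 3105 J

3105 J


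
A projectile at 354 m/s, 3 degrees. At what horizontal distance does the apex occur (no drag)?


R = v0^2*sin(2*theta)/g = 354^2*sin(2*3°)/9.81 = 1335.28 m
apex_dist = R/2 = 1335.28/2 = 667.6 m

667.6 m


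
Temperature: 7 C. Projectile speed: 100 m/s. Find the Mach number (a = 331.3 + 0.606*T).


a = 331.3 + 0.606*(7) = 335.542 m/s
M = v/a = 100/335.542 = 0.298

0.298


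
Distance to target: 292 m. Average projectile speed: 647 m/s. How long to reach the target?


t = d/v = 292/647 = 0.4513 s

0.4513 s


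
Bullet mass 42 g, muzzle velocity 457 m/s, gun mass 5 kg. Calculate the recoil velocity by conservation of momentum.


v_recoil = m_p * v_p / m_gun = 0.042 * 457 / 5 = 3.839 m/s

3.839 m/s


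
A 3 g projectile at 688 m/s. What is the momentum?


p = m*v = 0.003*688 = 2.064 kg·m/s

2.064 kg·m/s


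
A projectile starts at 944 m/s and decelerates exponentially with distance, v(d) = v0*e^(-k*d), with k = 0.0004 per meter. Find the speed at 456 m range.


v = v0*exp(-k*d) = 944*exp(-0.0004*456) = 786.6 m/s

786.6 m/s


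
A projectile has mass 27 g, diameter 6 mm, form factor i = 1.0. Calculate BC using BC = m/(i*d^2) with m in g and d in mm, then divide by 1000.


BC = m/(i*d^2*1000) = 27/(1.0 * 6^2 * 1000) = 0.00075

0.00075


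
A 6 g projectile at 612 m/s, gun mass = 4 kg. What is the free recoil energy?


v_r = m_p*v_p/m_gun = 0.006*612/4 = 0.918 m/s, E_r = 0.5*m_gun*v_r^2 = 0.5*4*0.918^2 = 1.685 J

1.685 J


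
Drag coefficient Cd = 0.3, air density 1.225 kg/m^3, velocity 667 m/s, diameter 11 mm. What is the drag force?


A = pi*(d/2)^2 = pi*(11/2000)^2 = 9.50332e-05 m^2
Fd = 0.5*Cd*rho*A*v^2 = 0.5*0.3*1.225*9.50332e-05*667^2 = 7.769 N

7.769 N


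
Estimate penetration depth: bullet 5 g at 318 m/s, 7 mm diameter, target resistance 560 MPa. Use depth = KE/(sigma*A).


A = pi*(d/2)^2 = pi*(7/2)^2 = 38.4845 mm^2
E = 0.5*m*v^2 = 0.5*0.005*318^2 = 252.81 J
depth = E/(sigma*A) = 252.81 J / (560 MPa * 38.4845 mm^2) = 252.81/(560 * 38.4845) m = 0.0117306 m ≈ 11.73 mm

11.73 mm


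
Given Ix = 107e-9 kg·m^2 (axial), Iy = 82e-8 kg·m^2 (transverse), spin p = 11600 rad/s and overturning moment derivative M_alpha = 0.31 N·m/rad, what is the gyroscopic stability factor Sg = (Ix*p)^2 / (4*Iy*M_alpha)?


Sg = Ix^2 * p^2 / (4 * Iy * M_alpha) = (107e-9)^2 * 11600^2 / (4 * 82e-8 * 0.31) = 1.515

1.515


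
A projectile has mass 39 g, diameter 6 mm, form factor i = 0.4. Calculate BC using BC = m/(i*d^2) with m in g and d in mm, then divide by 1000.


BC = m/(i*d^2*1000) = 39/(0.4 * 6^2 * 1000) = 0.002708

0.002708


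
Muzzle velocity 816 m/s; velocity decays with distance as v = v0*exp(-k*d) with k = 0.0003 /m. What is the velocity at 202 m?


v = v0*exp(-k*d) = 816*exp(-0.0003*202) = 768 m/s

768 m/s


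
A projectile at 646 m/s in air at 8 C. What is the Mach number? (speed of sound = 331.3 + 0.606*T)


a = 331.3 + 0.606*(8) = 336.148 m/s
M = v/a = 646/336.148 = 1.922

1.922


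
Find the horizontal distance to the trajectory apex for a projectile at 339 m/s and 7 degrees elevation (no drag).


R = v0^2*sin(2*theta)/g = 339^2*sin(2*7°)/9.81 = 2834.04 m
apex_dist = R/2 = 2834.04/2 = 1417 m

1417 m


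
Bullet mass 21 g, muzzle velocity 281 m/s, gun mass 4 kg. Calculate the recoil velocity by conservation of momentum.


v_recoil = m_p * v_p / m_gun = 0.021 * 281 / 4 = 1.475 m/s

1.475 m/s


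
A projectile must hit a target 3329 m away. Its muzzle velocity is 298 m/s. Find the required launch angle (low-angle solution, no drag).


sin(2*theta) = R*g/v0^2 = 3329*9.81/298^2 = 0.367748, theta = arcsin(0.367748)/2 = 10.79°

10.79 degrees


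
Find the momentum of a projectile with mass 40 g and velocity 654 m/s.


p = m*v = 0.04*654 = 26.16 kg·m/s

26.16 kg·m/s


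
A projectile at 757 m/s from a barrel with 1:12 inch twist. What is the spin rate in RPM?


twist_m = 12*0.0254 = 0.3048 m
spin = v/twist = 757/0.3048 = 2483.596 rev/s
RPM = spin*60 = 2483.596*60 ≈ 149016 RPM

149016 RPM


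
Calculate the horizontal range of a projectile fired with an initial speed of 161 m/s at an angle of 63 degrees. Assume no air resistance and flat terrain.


R = v0^2 * sin(2*theta) / g = 161^2 * sin(2*63°) / 9.81 = 2138 m

2138 m


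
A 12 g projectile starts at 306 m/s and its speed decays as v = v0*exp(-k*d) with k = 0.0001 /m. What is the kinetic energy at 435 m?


v = v0*exp(-k*d) = 306*exp(-0.0001*435) = 292.974 m/s
E = 0.5*m*v^2 = 0.5*0.012*292.974^2 = 515 J

515 J


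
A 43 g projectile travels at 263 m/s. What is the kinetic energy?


E = 0.5*m*v^2 = 0.5*0.043*263^2 = 1487 J

1487 J


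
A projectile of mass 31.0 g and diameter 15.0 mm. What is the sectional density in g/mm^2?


SD = m/d^2 = 31.0/15.0^2 = 0.1378 g/mm^2

0.1378 g/mm^2


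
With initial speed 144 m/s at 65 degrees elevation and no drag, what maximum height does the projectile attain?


H = (v0*sin(theta))^2 / (2g) = (144*sin(65°))^2 / (2*9.81) = 868.1 m

868.1 m


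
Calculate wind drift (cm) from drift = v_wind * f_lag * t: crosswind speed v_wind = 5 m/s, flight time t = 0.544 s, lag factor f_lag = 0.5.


drift = v_wind * lag * t = 5 * 0.5 * 0.544 = 1.36 m ≈ 136 cm

136 cm


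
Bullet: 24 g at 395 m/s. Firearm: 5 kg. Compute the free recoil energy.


v_r = m_p*v_p/m_gun = 0.024*395/5 = 1.896 m/s, E_r = 0.5*m_gun*v_r^2 = 0.5*5*1.896^2 = 8.987 J

8.987 J


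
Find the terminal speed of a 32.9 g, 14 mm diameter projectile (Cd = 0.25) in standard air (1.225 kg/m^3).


A = pi*(d/2)^2 = pi*(14/2000)^2 = 1.53938e-04 m^2
vt = sqrt(2mg/(Cd*rho*A)) = sqrt(2*0.0329*9.81/(0.25 * 1.225 * 1.53938e-04)) = 117 m/s

117 m/s
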